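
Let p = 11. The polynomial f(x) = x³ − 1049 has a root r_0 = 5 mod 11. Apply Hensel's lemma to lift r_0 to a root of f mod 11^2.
r_1 = 27 (mod 121)

Hensel: r_{i+1} = r_i − f(r_i)/f′(r_i) mod 11^{i+2}, where f′(x) = 3x². Iterate:
  r_0 = 5 (mod 11)
  r_1 = 27 (mod 121)
Final: r = 27 with f(r) ≡ 0 mod 11^2.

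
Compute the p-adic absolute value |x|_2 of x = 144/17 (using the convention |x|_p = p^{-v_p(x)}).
|144/17|_2 = 1/16

Step 1 — compute v_2(x) by factoring powers of 2 out of the numerator and denominator: v_2(144/17) = 4. Step 2 — apply |x|_p = p^{-v_p(x)} = 2^{-4} = 1/16.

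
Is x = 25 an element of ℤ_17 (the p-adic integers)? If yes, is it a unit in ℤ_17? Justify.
x ∈ ℤ_17^× (unit); v_17(x) = 0

ℤ_17 = {x ∈ ℚ_17 : v_17(x) ≥ 0} and ℤ_17^× = {x ∈ ℤ_17 : v_17(x) = 0}. Here v_17(25) = v_17(num) − v_17(den) = 0; compare against these criteria.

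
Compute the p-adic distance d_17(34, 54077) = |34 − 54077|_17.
d_17(34, 54077) = 1/4913

Step 1 — x − y = 34 − 54077 = -54043. Step 2 — v_17(-54043) = 3 (factor: -54043 = −(17^3 · 11); the sign does not affect v_p). Step 3 — |x − y|_17 = 17^{-3} = 1/4913.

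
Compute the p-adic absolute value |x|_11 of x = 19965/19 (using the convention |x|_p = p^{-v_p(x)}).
|19965/19|_11 = 1/1331

Step 1 — compute v_11(x) by factoring powers of 11 out of the numerator and denominator: v_11(19965/19) = 3. Step 2 — apply |x|_p = p^{-v_p(x)} = 11^{-3} = 1/1331.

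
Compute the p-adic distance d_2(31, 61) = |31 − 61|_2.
d_2(31, 61) = 1/2

Step 1 — x − y = 31 − 61 = -30. Step 2 — v_2(-30) = 1 (factor: -30 = −(2^1 · 15); the sign does not affect v_p). Step 3 — |x − y|_2 = 2^{-1} = 1/2.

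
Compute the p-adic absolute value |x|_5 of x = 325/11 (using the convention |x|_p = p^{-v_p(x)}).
|325/11|_5 = 1/25

Step 1 — compute v_5(x) by factoring powers of 5 out of the numerator and denominator: v_5(325/11) = 2. Step 2 — apply |x|_p = p^{-v_p(x)} = 5^{-2} = 1/25.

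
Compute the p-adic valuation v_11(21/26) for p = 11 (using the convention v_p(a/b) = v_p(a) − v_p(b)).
v_11(21/26) = 0

Factor powers of 11 from the numerator and denominator of the reduced fraction: 21 = 11^0 · 21 and 26 = 11^0 · 26. Apply v_p(a/b) = v_p(a) − v_p(b): v_11(21/26) = 0 − 0 = 0.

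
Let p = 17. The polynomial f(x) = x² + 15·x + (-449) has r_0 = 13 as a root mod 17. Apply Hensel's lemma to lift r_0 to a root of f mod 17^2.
r_1 = 149 (mod 289)

Hensel: r_{i+1} = r_i − f(r_i)·(f′(r_i))^{-1} mod 17^{i+2}, f′(x) = 2x + 15. Iterate:
  r_0 = 13 (mod 17)
  r_1 = 149 (mod 289)
Final: r = 149 satisfies f(r) ≡ 0 mod 17^2.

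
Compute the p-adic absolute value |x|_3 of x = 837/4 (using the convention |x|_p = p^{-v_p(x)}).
|837/4|_3 = 1/27

Step 1 — compute v_3(x) by factoring powers of 3 out of the numerator and denominator: v_3(837/4) = 3. Step 2 — apply |x|_p = p^{-v_p(x)} = 3^{-3} = 1/27.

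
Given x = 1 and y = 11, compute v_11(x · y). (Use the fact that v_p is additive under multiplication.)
v_11(11) = 1

v_p(x) = 0 (factor: 1 = 11^0 · 1); v_p(y) = 1 (factor: 11 = 11^1 · 1). Additivity: v_p(xy) = v_p(x) + v_p(y) = 0 + 1 = 1. (Direct check: xy = 11 = 11^1 · (1).)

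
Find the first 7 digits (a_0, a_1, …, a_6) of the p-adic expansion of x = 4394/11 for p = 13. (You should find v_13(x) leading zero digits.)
(a_0, …, a_6) = (0, 0, 0, 12, 5, 9, 4)

v_13(4394/11) = 3, so a_0 = ... = a_2 = 0. Factor out: x = 13^3 · u with u = 2/11 a unit in ℤ_13. Expand u iteratively via a_{v+i} = u_i mod 13, u_{i+1} = (u_i − a_{v+i})/13:
  u_0 = 2/11;  a_3 = 12;  u_1 = (u_0 − 12)/13 = -10/11
  u_1 = -10/11;  a_4 = 5;  u_2 = (u_1 − 5)/13 = -5/11
  u_2 = -5/11;  a_5 = 9;  u_3 = (u_2 − 9)/13 = -8/11
  u_3 = -8/11;  a_6 = 4;  u_4 = (u_3 − 4)/13 = -4/11
Digits: (0, 0, 0, 12, 5, 9, 4).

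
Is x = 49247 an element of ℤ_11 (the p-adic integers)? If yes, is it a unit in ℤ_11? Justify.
x ∈ ℤ_11 but not a unit; v_11(x) = 3 > 0

ℤ_11 = {x ∈ ℚ_11 : v_11(x) ≥ 0} and ℤ_11^× = {x ∈ ℤ_11 : v_11(x) = 0}. Here v_11(49247) = v_11(num) − v_11(den) = 3; compare against these criteria.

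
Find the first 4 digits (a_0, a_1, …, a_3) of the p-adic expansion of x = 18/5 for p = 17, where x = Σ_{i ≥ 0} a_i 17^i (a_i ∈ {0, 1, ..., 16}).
(a_0, …, a_3) = (7, 10, 13, 6)

v_17(18/5) = 0 (numerator and denominator both coprime to 17), so x ∈ ℤ_17^×. Compute digits iteratively via a_i = x_i mod 17, x_{i+1} = (x_i − a_i)/17, with x_0 = x:
  x_0 = 18/5;  a_0 = 7;  x_1 = (x_0 − 7)/17 = -1/5
  x_1 = -1/5;  a_1 = 10;  x_2 = (x_1 − 10)/17 = -3/5
  x_2 = -3/5;  a_2 = 13;  x_3 = (x_2 − 13)/17 = -4/5
  x_3 = -4/5;  a_3 = 6;  x_4 = (x_3 − 6)/17 = -2/5
Digits: (7, 10, 13, 6).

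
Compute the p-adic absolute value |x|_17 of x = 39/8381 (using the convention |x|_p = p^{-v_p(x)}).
|39/8381|_17 = 289

Step 1 — compute v_17(x) by factoring powers of 17 out of the numerator and denominator: v_17(39/8381) = -2. Step 2 — apply |x|_p = p^{-v_p(x)} = 17^{2} = 289.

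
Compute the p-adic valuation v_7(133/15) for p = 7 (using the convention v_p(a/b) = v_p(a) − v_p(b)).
v_7(133/15) = 1

Factor powers of 7 from the numerator and denominator of the reduced fraction: 133 = 7^1 · 19 and 15 = 7^0 · 15. Apply v_p(a/b) = v_p(a) − v_p(b): v_7(133/15) = 1 − 0 = 1.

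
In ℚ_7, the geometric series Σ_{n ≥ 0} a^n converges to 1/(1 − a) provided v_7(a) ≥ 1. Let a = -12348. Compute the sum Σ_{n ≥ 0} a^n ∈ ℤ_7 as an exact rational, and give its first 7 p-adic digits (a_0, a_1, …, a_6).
Σ a^n = 1/(1 − a) = 1/12349;  first 7 digits = (1, 0, 0, 6, 1, 6, 0)

v_7(a) = 3 ≥ 1, so the series converges in ℤ_7 to 1/(1 − a) = 1/(1 − (-12348)) = 1/12349. Expand this rational in ℤ_7: compute digits iteratively via d_i = x_i mod 7, x_{i+1} = (x_i − d_i)/7. The first 7 digits are (1, 0, 0, 6, 1, 6, 0).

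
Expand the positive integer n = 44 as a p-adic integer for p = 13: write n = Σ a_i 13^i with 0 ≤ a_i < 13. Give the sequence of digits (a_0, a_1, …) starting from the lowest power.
(a_0, a_1, …) = (5, 3)

Repeated division by 13 gives the digits low-to-high: 44 = 5 + 3·13^1. Digit sequence: (5, 3).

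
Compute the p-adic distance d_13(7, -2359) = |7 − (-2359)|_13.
d_13(7, -2359) = 1/169

Step 1 — x − y = 7 − (-2359) = 2366. Step 2 — v_13(2366) = 2 (factor: 2366 = (13^2 · 14); the sign does not affect v_p). Step 3 — |x − y|_13 = 13^{-2} = 1/169.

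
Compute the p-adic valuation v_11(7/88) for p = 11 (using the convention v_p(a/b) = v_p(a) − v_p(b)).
v_11(7/88) = -1

Factor powers of 11 from the numerator and denominator of the reduced fraction: 7 = 11^0 · 7 and 88 = 11^1 · 8. Apply v_p(a/b) = v_p(a) − v_p(b): v_11(7/88) = 0 − 1 = -1.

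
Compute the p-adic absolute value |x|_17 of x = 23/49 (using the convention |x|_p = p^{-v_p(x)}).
|23/49|_17 = 1

Step 1 — compute v_17(x) by factoring powers of 17 out of the numerator and denominator: v_17(23/49) = 0. Step 2 — apply |x|_p = p^{-v_p(x)} = 17^{0} = 1.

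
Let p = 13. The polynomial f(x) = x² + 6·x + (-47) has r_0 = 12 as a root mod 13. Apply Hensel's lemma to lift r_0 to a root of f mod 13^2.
r_1 = 12 (mod 169)

Hensel: r_{i+1} = r_i − f(r_i)·(f′(r_i))^{-1} mod 13^{i+2}, f′(x) = 2x + 6. Iterate:
  r_0 = 12 (mod 13)
  r_1 = 12 (mod 169)
Final: r = 12 satisfies f(r) ≡ 0 mod 13^2.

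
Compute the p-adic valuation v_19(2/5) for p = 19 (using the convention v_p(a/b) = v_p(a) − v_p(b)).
v_19(2/5) = 0

Factor powers of 19 from the numerator and denominator of the reduced fraction: 2 = 19^0 · 2 and 5 = 19^0 · 5. Apply v_p(a/b) = v_p(a) − v_p(b): v_19(2/5) = 0 − 0 = 0.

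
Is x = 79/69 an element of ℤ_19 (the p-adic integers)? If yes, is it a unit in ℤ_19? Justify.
x ∈ ℤ_19^× (unit); v_19(x) = 0

ℤ_19 = {x ∈ ℚ_19 : v_19(x) ≥ 0} and ℤ_19^× = {x ∈ ℤ_19 : v_19(x) = 0}. Here v_19(79/69) = v_19(num) − v_19(den) = 0; compare against these criteria.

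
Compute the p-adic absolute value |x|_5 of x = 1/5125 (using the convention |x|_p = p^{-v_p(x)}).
|1/5125|_5 = 125

Step 1 — compute v_5(x) by factoring powers of 5 out of the numerator and denominator: v_5(1/5125) = -3. Step 2 — apply |x|_p = p^{-v_p(x)} = 5^{3} = 125.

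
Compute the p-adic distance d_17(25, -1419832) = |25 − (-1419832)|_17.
d_17(25, -1419832) = 1/1419857

Step 1 — x − y = 25 − (-1419832) = 1419857. Step 2 — v_17(1419857) = 5 (factor: 1419857 = (17^5 · 1); the sign does not affect v_p). Step 3 — |x − y|_17 = 17^{-5} = 1/1419857.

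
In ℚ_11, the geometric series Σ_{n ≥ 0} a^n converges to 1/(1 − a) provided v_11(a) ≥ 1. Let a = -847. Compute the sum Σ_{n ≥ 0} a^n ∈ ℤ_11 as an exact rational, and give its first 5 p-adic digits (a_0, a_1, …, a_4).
Σ a^n = 1/(1 − a) = 1/848;  first 5 digits = (1, 0, 4, 10, 4)

v_11(a) = 2 ≥ 1, so the series converges in ℤ_11 to 1/(1 − a) = 1/(1 − (-847)) = 1/848. Expand this rational in ℤ_11: compute digits iteratively via d_i = x_i mod 11, x_{i+1} = (x_i − d_i)/11. The first 5 digits are (1, 0, 4, 10, 4).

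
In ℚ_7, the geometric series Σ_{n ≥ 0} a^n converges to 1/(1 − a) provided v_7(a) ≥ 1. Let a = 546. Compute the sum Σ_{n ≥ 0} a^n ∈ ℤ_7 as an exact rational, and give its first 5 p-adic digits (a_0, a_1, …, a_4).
Σ a^n = 1/(1 − a) = -1/545;  first 5 digits = (1, 1, 5, 3, 4)

v_7(a) = 1 ≥ 1, so the series converges in ℤ_7 to 1/(1 − a) = 1/(1 − 546) = -1/545. Expand this rational in ℤ_7: compute digits iteratively via d_i = x_i mod 7, x_{i+1} = (x_i − d_i)/7. The first 5 digits are (1, 1, 5, 3, 4).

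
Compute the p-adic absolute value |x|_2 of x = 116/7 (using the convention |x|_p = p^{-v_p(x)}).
|116/7|_2 = 1/4

Step 1 — compute v_2(x) by factoring powers of 2 out of the numerator and denominator: v_2(116/7) = 2. Step 2 — apply |x|_p = p^{-v_p(x)} = 2^{-2} = 1/4.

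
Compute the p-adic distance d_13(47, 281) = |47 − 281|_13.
d_13(47, 281) = 1/13

Step 1 — x − y = 47 − 281 = -234. Step 2 — v_13(-234) = 1 (factor: -234 = −(13^1 · 18); the sign does not affect v_p). Step 3 — |x − y|_13 = 13^{-1} = 1/13.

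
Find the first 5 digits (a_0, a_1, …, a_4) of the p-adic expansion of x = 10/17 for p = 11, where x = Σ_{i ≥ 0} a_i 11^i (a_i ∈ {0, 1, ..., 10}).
(a_0, …, a_4) = (9, 7, 9, 3, 10)

v_11(10/17) = 0 (numerator and denominator both coprime to 11), so x ∈ ℤ_11^×. Compute digits iteratively via a_i = x_i mod 11, x_{i+1} = (x_i − a_i)/11, with x_0 = x:
  x_0 = 10/17;  a_0 = 9;  x_1 = (x_0 − 9)/11 = -13/17
  x_1 = -13/17;  a_1 = 7;  x_2 = (x_1 − 7)/11 = -12/17
  x_2 = -12/17;  a_2 = 9;  x_3 = (x_2 − 9)/11 = -15/17
  x_3 = -15/17;  a_3 = 3;  x_4 = (x_3 − 3)/11 = -6/17
  x_4 = -6/17;  a_4 = 10;  x_5 = (x_4 − 10)/11 = -16/17
Digits: (9, 7, 9, 3, 10).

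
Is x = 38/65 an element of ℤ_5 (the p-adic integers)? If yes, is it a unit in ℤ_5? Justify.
x ∉ ℤ_5 (v_5(x) = -1 < 0)

ℤ_5 = {x ∈ ℚ_5 : v_5(x) ≥ 0} and ℤ_5^× = {x ∈ ℤ_5 : v_5(x) = 0}. Here v_5(38/65) = v_5(num) − v_5(den) = -1; compare against these criteria.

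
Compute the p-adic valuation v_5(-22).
v_5(-22) = 0

v_5(n) is the largest exponent k such that 5^k divides n. Factor out: -22 = -5^0 · 22. (Sign doesn't affect v_p.) So v_5(-22) = 0.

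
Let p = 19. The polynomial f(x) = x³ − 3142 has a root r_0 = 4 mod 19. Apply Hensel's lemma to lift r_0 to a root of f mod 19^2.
r_1 = 23 (mod 361)

Hensel: r_{i+1} = r_i − f(r_i)/f′(r_i) mod 19^{i+2}, where f′(x) = 3x². Iterate:
  r_0 = 4 (mod 19)
  r_1 = 23 (mod 361)
Final: r = 23 with f(r) ≡ 0 mod 19^2.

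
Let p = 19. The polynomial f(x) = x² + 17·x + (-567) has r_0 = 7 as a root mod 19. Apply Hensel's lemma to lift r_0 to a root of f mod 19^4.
r_3 = 94171 (mod 130321)

Hensel: r_{i+1} = r_i − f(r_i)·(f′(r_i))^{-1} mod 19^{i+2}, f′(x) = 2x + 17. Iterate:
  r_0 = 7 (mod 19)
  r_1 = 311 (mod 361)
  r_2 = 5004 (mod 6859)
  r_3 = 94171 (mod 130321)
Final: r = 94171 satisfies f(r) ≡ 0 mod 19^4.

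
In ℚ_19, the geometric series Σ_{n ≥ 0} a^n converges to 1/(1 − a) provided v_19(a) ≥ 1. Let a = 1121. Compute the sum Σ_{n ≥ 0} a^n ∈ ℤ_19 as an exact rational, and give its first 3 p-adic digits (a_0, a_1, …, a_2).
Σ a^n = 1/(1 − a) = -1/1120;  first 3 digits = (1, 2, 7)

v_19(a) = 1 ≥ 1, so the series converges in ℤ_19 to 1/(1 − a) = 1/(1 − 1121) = -1/1120. Expand this rational in ℤ_19: compute digits iteratively via d_i = x_i mod 19, x_{i+1} = (x_i − d_i)/19. The first 3 digits are (1, 2, 7).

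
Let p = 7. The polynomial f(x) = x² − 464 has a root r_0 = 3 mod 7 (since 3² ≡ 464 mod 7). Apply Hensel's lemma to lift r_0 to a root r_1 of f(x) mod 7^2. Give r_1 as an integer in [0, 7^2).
r_1 = 38 (mod 49)

Hensel's recurrence: r_{i+1} = r_i − f(r_i)·(f′(r_i))^{-1} mod 7^{i+2}, with f′(x) = 2x. Iterate:
  r_0 = 3 (mod 7)
  r_1 = 38 (mod 49)
Final: r_1 = 38, and one checks f(r_1) ≡ 0 mod 7^2.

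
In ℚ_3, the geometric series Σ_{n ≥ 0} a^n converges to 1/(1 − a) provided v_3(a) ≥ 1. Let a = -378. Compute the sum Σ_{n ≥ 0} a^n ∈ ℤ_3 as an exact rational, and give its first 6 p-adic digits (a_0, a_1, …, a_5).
Σ a^n = 1/(1 − a) = 1/379;  first 6 digits = (1, 0, 0, 1, 1, 1)

v_3(a) = 3 ≥ 1, so the series converges in ℤ_3 to 1/(1 − a) = 1/(1 − (-378)) = 1/379. Expand this rational in ℤ_3: compute digits iteratively via d_i = x_i mod 3, x_{i+1} = (x_i − d_i)/3. The first 6 digits are (1, 0, 0, 1, 1, 1).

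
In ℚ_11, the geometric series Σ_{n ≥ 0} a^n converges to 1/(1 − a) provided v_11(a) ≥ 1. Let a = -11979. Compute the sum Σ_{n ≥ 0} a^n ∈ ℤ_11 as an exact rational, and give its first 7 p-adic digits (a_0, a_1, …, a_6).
Σ a^n = 1/(1 − a) = 1/11980;  first 7 digits = (1, 0, 0, 2, 10, 10, 3)

v_11(a) = 3 ≥ 1, so the series converges in ℤ_11 to 1/(1 − a) = 1/(1 − (-11979)) = 1/11980. Expand this rational in ℤ_11: compute digits iteratively via d_i = x_i mod 11, x_{i+1} = (x_i − d_i)/11. The first 7 digits are (1, 0, 0, 2, 10, 10, 3).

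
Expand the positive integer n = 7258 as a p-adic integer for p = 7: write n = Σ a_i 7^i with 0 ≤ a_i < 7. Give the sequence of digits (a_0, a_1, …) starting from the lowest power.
(a_0, a_1, …) = (6, 0, 1, 0, 3)

Repeated division by 7 gives the digits low-to-high: 7258 = 6 + 1·7^2 + 3·7^4. Digit sequence: (6, 0, 1, 0, 3).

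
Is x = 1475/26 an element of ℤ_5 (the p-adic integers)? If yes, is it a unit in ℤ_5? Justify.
x ∈ ℤ_5 but not a unit; v_5(x) = 2 > 0

ℤ_5 = {x ∈ ℚ_5 : v_5(x) ≥ 0} and ℤ_5^× = {x ∈ ℤ_5 : v_5(x) = 0}. Here v_5(1475/26) = v_5(num) − v_5(den) = 2; compare against these criteria.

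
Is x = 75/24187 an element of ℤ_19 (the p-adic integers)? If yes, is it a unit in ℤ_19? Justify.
x ∉ ℤ_19 (v_19(x) = -2 < 0)

ℤ_19 = {x ∈ ℚ_19 : v_19(x) ≥ 0} and ℤ_19^× = {x ∈ ℤ_19 : v_19(x) = 0}. Here v_19(75/24187) = v_19(num) − v_19(den) = -2; compare against these criteria.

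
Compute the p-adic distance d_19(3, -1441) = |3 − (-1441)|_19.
d_19(3, -1441) = 1/361

Step 1 — x − y = 3 − (-1441) = 1444. Step 2 — v_19(1444) = 2 (factor: 1444 = (19^2 · 4); the sign does not affect v_p). Step 3 — |x − y|_19 = 19^{-2} = 1/361.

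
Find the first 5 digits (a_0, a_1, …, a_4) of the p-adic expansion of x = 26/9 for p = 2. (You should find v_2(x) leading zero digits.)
(a_0, …, a_4) = (0, 1, 0, 1, 0)

v_2(26/9) = 1, so a_0 = ... = a_0 = 0. Factor out: x = 2^1 · u with u = 13/9 a unit in ℤ_2. Expand u iteratively via a_{v+i} = u_i mod 2, u_{i+1} = (u_i − a_{v+i})/2:
  u_0 = 13/9;  a_1 = 1;  u_1 = (u_0 − 1)/2 = 2/9
  u_1 = 2/9;  a_2 = 0;  u_2 = (u_1 − 0)/2 = 1/9
  u_2 = 1/9;  a_3 = 1;  u_3 = (u_2 − 1)/2 = -4/9
  u_3 = -4/9;  a_4 = 0;  u_4 = (u_3 − 0)/2 = -2/9
Digits: (0, 1, 0, 1, 0).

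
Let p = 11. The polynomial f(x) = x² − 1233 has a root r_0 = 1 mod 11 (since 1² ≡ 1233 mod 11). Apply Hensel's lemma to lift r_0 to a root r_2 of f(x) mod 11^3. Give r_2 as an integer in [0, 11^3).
r_2 = 1222 (mod 1331)

Hensel's recurrence: r_{i+1} = r_i − f(r_i)·(f′(r_i))^{-1} mod 11^{i+2}, with f′(x) = 2x. Iterate:
  r_0 = 1 (mod 11)
  r_1 = 12 (mod 121)
  r_2 = 1222 (mod 1331)
Final: r_2 = 1222, and one checks f(r_2) ≡ 0 mod 11^3.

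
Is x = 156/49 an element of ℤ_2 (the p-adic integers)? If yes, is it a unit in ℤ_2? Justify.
x ∈ ℤ_2 but not a unit; v_2(x) = 2 > 0

ℤ_2 = {x ∈ ℚ_2 : v_2(x) ≥ 0} and ℤ_2^× = {x ∈ ℤ_2 : v_2(x) = 0}. Here v_2(156/49) = v_2(num) − v_2(den) = 2; compare against these criteria.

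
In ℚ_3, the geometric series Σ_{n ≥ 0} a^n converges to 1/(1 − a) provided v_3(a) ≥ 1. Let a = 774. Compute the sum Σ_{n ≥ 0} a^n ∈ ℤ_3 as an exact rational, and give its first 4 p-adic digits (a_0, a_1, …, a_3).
Σ a^n = 1/(1 − a) = -1/773;  first 4 digits = (1, 0, 2, 1)

v_3(a) = 2 ≥ 1, so the series converges in ℤ_3 to 1/(1 − a) = 1/(1 − 774) = -1/773. Expand this rational in ℤ_3: compute digits iteratively via d_i = x_i mod 3, x_{i+1} = (x_i − d_i)/3. The first 4 digits are (1, 0, 2, 1).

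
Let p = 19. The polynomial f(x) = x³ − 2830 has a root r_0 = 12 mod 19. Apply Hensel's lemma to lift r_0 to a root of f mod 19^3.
r_2 = 3185 (mod 6859)

Hensel: r_{i+1} = r_i − f(r_i)/f′(r_i) mod 19^{i+2}, where f′(x) = 3x². Iterate:
  r_0 = 12 (mod 19)
  r_1 = 297 (mod 361)
  r_2 = 3185 (mod 6859)
Final: r = 3185 with f(r) ≡ 0 mod 19^3.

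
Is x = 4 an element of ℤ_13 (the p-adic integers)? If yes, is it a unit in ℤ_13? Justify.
x ∈ ℤ_13^× (unit); v_13(x) = 0

ℤ_13 = {x ∈ ℚ_13 : v_13(x) ≥ 0} and ℤ_13^× = {x ∈ ℤ_13 : v_13(x) = 0}. Here v_13(4) = v_13(num) − v_13(den) = 0; compare against these criteria.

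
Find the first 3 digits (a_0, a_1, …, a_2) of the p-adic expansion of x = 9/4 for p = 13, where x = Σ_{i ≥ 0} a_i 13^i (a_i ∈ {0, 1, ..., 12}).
(a_0, …, a_2) = (12, 9, 9)

v_13(9/4) = 0 (numerator and denominator both coprime to 13), so x ∈ ℤ_13^×. Compute digits iteratively via a_i = x_i mod 13, x_{i+1} = (x_i − a_i)/13, with x_0 = x:
  x_0 = 9/4;  a_0 = 12;  x_1 = (x_0 − 12)/13 = -3/4
  x_1 = -3/4;  a_1 = 9;  x_2 = (x_1 − 9)/13 = -3/4
  x_2 = -3/4;  a_2 = 9;  x_3 = (x_2 − 9)/13 = -3/4
Digits: (12, 9, 9).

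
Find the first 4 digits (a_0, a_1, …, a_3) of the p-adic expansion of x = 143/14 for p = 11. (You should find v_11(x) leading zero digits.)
(a_0, …, a_3) = (0, 8, 8, 0)

v_11(143/14) = 1, so a_0 = ... = a_0 = 0. Factor out: x = 11^1 · u with u = 13/14 a unit in ℤ_11. Expand u iteratively via a_{v+i} = u_i mod 11, u_{i+1} = (u_i − a_{v+i})/11:
  u_0 = 13/14;  a_1 = 8;  u_1 = (u_0 − 8)/11 = -9/14
  u_1 = -9/14;  a_2 = 8;  u_2 = (u_1 − 8)/11 = -11/14
  u_2 = -11/14;  a_3 = 0;  u_3 = (u_2 − 0)/11 = -1/14
Digits: (0, 8, 8, 0).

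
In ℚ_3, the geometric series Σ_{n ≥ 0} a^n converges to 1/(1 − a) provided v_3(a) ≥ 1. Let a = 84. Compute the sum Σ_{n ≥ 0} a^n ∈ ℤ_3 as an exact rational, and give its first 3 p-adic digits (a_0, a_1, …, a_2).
Σ a^n = 1/(1 − a) = -1/83;  first 3 digits = (1, 1, 1)

v_3(a) = 1 ≥ 1, so the series converges in ℤ_3 to 1/(1 − a) = 1/(1 − 84) = -1/83. Expand this rational in ℤ_3: compute digits iteratively via d_i = x_i mod 3, x_{i+1} = (x_i − d_i)/3. The first 3 digits are (1, 1, 1).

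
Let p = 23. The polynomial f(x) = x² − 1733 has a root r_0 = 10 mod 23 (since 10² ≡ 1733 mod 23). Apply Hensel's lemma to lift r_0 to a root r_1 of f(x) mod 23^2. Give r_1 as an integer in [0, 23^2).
r_1 = 171 (mod 529)

Hensel's recurrence: r_{i+1} = r_i − f(r_i)·(f′(r_i))^{-1} mod 23^{i+2}, with f′(x) = 2x. Iterate:
  r_0 = 10 (mod 23)
  r_1 = 171 (mod 529)
Final: r_1 = 171, and one checks f(r_1) ≡ 0 mod 23^2.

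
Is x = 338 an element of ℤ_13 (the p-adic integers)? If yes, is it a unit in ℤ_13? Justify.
x ∈ ℤ_13 but not a unit; v_13(x) = 2 > 0

ℤ_13 = {x ∈ ℚ_13 : v_13(x) ≥ 0} and ℤ_13^× = {x ∈ ℤ_13 : v_13(x) = 0}. Here v_13(338) = v_13(num) − v_13(den) = 2; compare against these criteria.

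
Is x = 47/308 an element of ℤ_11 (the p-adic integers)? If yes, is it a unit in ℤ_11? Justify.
x ∉ ℤ_11 (v_11(x) = -1 < 0)

ℤ_11 = {x ∈ ℚ_11 : v_11(x) ≥ 0} and ℤ_11^× = {x ∈ ℤ_11 : v_11(x) = 0}. Here v_11(47/308) = v_11(num) − v_11(den) = -1; compare against these criteria.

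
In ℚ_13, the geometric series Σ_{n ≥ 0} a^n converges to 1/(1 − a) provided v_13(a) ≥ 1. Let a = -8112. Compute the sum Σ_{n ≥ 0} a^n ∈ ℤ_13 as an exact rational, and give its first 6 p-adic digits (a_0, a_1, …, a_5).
Σ a^n = 1/(1 − a) = 1/8113;  first 6 digits = (1, 0, 4, 9, 2, 8)

v_13(a) = 2 ≥ 1, so the series converges in ℤ_13 to 1/(1 − a) = 1/(1 − (-8112)) = 1/8113. Expand this rational in ℤ_13: compute digits iteratively via d_i = x_i mod 13, x_{i+1} = (x_i − d_i)/13. The first 6 digits are (1, 0, 4, 9, 2, 8).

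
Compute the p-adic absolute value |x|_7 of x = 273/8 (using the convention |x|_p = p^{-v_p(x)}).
|273/8|_7 = 1/7

Step 1 — compute v_7(x) by factoring powers of 7 out of the numerator and denominator: v_7(273/8) = 1. Step 2 — apply |x|_p = p^{-v_p(x)} = 7^{-1} = 1/7.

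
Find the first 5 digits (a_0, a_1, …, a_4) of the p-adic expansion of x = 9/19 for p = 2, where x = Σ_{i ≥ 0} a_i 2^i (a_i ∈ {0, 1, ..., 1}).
(a_0, …, a_4) = (1, 1, 0, 0, 1)

v_2(9/19) = 0 (numerator and denominator both coprime to 2), so x ∈ ℤ_2^×. Compute digits iteratively via a_i = x_i mod 2, x_{i+1} = (x_i − a_i)/2, with x_0 = x:
  x_0 = 9/19;  a_0 = 1;  x_1 = (x_0 − 1)/2 = -5/19
  x_1 = -5/19;  a_1 = 1;  x_2 = (x_1 − 1)/2 = -12/19
  x_2 = -12/19;  a_2 = 0;  x_3 = (x_2 − 0)/2 = -6/19
  x_3 = -6/19;  a_3 = 0;  x_4 = (x_3 − 0)/2 = -3/19
  x_4 = -3/19;  a_4 = 1;  x_5 = (x_4 − 1)/2 = -11/19
Digits: (1, 1, 0, 0, 1).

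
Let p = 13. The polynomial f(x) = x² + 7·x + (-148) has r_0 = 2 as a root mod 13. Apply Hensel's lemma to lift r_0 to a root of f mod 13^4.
r_3 = 17006 (mod 28561)

Hensel: r_{i+1} = r_i − f(r_i)·(f′(r_i))^{-1} mod 13^{i+2}, f′(x) = 2x + 7. Iterate:
  r_0 = 2 (mod 13)
  r_1 = 106 (mod 169)
  r_2 = 1627 (mod 2197)
  r_3 = 17006 (mod 28561)
Final: r = 17006 satisfies f(r) ≡ 0 mod 13^4.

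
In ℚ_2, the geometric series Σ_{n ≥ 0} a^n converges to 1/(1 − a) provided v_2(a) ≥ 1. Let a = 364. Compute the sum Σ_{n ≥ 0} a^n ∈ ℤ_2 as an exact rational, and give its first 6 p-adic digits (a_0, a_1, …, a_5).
Σ a^n = 1/(1 − a) = -1/363;  first 6 digits = (1, 0, 1, 1, 1, 1)

v_2(a) = 2 ≥ 1, so the series converges in ℤ_2 to 1/(1 − a) = 1/(1 − 364) = -1/363. Expand this rational in ℤ_2: compute digits iteratively via d_i = x_i mod 2, x_{i+1} = (x_i − d_i)/2. The first 6 digits are (1, 0, 1, 1, 1, 1).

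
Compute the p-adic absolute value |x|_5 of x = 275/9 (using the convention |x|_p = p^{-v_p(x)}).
|275/9|_5 = 1/25

Step 1 — compute v_5(x) by factoring powers of 5 out of the numerator and denominator: v_5(275/9) = 2. Step 2 — apply |x|_p = p^{-v_p(x)} = 5^{-2} = 1/25.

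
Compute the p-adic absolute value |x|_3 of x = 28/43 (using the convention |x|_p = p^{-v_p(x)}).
|28/43|_3 = 1

Step 1 — compute v_3(x) by factoring powers of 3 out of the numerator and denominator: v_3(28/43) = 0. Step 2 — apply |x|_p = p^{-v_p(x)} = 3^{0} = 1.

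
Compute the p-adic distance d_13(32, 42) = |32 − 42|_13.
d_13(32, 42) = 1

Step 1 — x − y = 32 − 42 = -10. Step 2 — v_13(-10) = 0 (factor: -10 = −(13^0 · 10); the sign does not affect v_p). Step 3 — |x − y|_13 = 13^{0} = 1.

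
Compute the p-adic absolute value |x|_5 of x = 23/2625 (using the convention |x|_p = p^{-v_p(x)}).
|23/2625|_5 = 125

Step 1 — compute v_5(x) by factoring powers of 5 out of the numerator and denominator: v_5(23/2625) = -3. Step 2 — apply |x|_p = p^{-v_p(x)} = 5^{3} = 125.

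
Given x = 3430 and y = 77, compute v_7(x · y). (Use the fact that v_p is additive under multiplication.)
v_7(264110) = 4

v_p(x) = 3 (factor: 3430 = 7^3 · 10); v_p(y) = 1 (factor: 77 = 7^1 · 11). Additivity: v_p(xy) = v_p(x) + v_p(y) = 3 + 1 = 4. (Direct check: xy = 264110 = 7^4 · (110).)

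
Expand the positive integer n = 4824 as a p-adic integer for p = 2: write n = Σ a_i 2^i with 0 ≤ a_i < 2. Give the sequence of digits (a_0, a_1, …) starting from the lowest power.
(a_0, a_1, …) = (0, 0, 0, 1, 1, 0, 1, 1, 0, 1, 0, 0, 1)

Repeated division by 2 gives the digits low-to-high: 4824 = 1·2^3 + 1·2^4 + 1·2^6 + 1·2^7 + 1·2^9 + 1·2^12. Digit sequence: (0, 0, 0, 1, 1, 0, 1, 1, 0, 1, 0, 0, 1).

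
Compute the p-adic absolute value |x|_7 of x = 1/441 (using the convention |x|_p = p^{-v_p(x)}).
|1/441|_7 = 49

Step 1 — compute v_7(x) by factoring powers of 7 out of the numerator and denominator: v_7(1/441) = -2. Step 2 — apply |x|_p = p^{-v_p(x)} = 7^{2} = 49.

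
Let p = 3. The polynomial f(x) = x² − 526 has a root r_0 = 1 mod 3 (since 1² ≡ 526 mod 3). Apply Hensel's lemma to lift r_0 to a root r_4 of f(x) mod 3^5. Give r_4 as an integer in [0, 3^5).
r_4 = 70 (mod 243)

Hensel's recurrence: r_{i+1} = r_i − f(r_i)·(f′(r_i))^{-1} mod 3^{i+2}, with f′(x) = 2x. Iterate:
  r_0 = 1 (mod 3)
  r_1 = 7 (mod 9)
  r_2 = 16 (mod 27)
  r_3 = 70 (mod 81)
  r_4 = 70 (mod 243)
Final: r_4 = 70, and one checks f(r_4) ≡ 0 mod 3^5.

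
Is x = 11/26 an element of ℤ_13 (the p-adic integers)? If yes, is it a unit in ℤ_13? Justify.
x ∉ ℤ_13 (v_13(x) = -1 < 0)

ℤ_13 = {x ∈ ℚ_13 : v_13(x) ≥ 0} and ℤ_13^× = {x ∈ ℤ_13 : v_13(x) = 0}. Here v_13(11/26) = v_13(num) − v_13(den) = -1; compare against these criteria.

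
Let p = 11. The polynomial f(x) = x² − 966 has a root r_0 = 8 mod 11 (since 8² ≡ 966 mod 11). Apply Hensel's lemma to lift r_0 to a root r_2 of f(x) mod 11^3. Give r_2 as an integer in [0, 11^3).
r_2 = 140 (mod 1331)

Hensel's recurrence: r_{i+1} = r_i − f(r_i)·(f′(r_i))^{-1} mod 11^{i+2}, with f′(x) = 2x. Iterate:
  r_0 = 8 (mod 11)
  r_1 = 19 (mod 121)
  r_2 = 140 (mod 1331)
Final: r_2 = 140, and one checks f(r_2) ≡ 0 mod 11^3.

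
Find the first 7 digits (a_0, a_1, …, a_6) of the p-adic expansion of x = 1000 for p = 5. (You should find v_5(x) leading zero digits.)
(a_0, …, a_6) = (0, 0, 0, 3, 1, 0, 0)

v_5(1000) = 3, so a_0 = ... = a_2 = 0. Factor out: x = 5^3 · u with u = 8 a unit in ℤ_5. Expand u iteratively via a_{v+i} = u_i mod 5, u_{i+1} = (u_i − a_{v+i})/5:
  u_0 = 8;  a_3 = 3;  u_1 = (u_0 − 3)/5 = 1
  u_1 = 1;  a_4 = 1;  u_2 = (u_1 − 1)/5 = 0
  u_2 = 0;  a_5 = 0;  u_3 = (u_2 − 0)/5 = 0
  u_3 = 0;  a_6 = 0;  u_4 = (u_3 − 0)/5 = 0
Digits: (0, 0, 0, 3, 1, 0, 0).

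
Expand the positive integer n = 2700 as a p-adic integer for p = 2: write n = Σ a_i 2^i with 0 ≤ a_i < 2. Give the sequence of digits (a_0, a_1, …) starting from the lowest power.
(a_0, a_1, …) = (0, 0, 1, 1, 0, 0, 0, 1, 0, 1, 0, 1)

Repeated division by 2 gives the digits low-to-high: 2700 = 1·2^2 + 1·2^3 + 1·2^7 + 1·2^9 + 1·2^11. Digit sequence: (0, 0, 1, 1, 0, 0, 0, 1, 0, 1, 0, 1).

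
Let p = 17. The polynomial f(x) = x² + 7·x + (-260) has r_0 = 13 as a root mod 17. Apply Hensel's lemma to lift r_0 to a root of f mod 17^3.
r_2 = 13 (mod 4913)

Hensel: r_{i+1} = r_i − f(r_i)·(f′(r_i))^{-1} mod 17^{i+2}, f′(x) = 2x + 7. Iterate:
  r_0 = 13 (mod 17)
  r_1 = 13 (mod 289)
  r_2 = 13 (mod 4913)
Final: r = 13 satisfies f(r) ≡ 0 mod 17^3.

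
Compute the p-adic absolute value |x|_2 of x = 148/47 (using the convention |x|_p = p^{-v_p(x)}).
|148/47|_2 = 1/4

Step 1 — compute v_2(x) by factoring powers of 2 out of the numerator and denominator: v_2(148/47) = 2. Step 2 — apply |x|_p = p^{-v_p(x)} = 2^{-2} = 1/4.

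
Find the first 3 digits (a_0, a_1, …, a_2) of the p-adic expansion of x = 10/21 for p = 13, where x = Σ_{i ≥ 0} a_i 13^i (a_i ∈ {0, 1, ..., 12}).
(a_0, …, a_2) = (11, 6, 10)

v_13(10/21) = 0 (numerator and denominator both coprime to 13), so x ∈ ℤ_13^×. Compute digits iteratively via a_i = x_i mod 13, x_{i+1} = (x_i − a_i)/13, with x_0 = x:
  x_0 = 10/21;  a_0 = 11;  x_1 = (x_0 − 11)/13 = -17/21
  x_1 = -17/21;  a_1 = 6;  x_2 = (x_1 − 6)/13 = -11/21
  x_2 = -11/21;  a_2 = 10;  x_3 = (x_2 − 10)/13 = -17/21
Digits: (11, 6, 10).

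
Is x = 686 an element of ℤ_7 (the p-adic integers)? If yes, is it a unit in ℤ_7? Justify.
x ∈ ℤ_7 but not a unit; v_7(x) = 3 > 0

ℤ_7 = {x ∈ ℚ_7 : v_7(x) ≥ 0} and ℤ_7^× = {x ∈ ℤ_7 : v_7(x) = 0}. Here v_7(686) = v_7(num) − v_7(den) = 3; compare against these criteria.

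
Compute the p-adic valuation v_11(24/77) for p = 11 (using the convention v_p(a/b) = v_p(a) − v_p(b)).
v_11(24/77) = -1

Factor powers of 11 from the numerator and denominator of the reduced fraction: 24 = 11^0 · 24 and 77 = 11^1 · 7. Apply v_p(a/b) = v_p(a) − v_p(b): v_11(24/77) = 0 − 1 = -1.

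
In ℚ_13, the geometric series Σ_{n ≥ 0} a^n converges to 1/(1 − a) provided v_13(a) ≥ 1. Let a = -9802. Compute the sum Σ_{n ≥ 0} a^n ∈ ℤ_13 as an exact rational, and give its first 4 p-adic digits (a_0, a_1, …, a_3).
Σ a^n = 1/(1 − a) = 1/9803;  first 4 digits = (1, 0, 7, 8)

v_13(a) = 2 ≥ 1, so the series converges in ℤ_13 to 1/(1 − a) = 1/(1 − (-9802)) = 1/9803. Expand this rational in ℤ_13: compute digits iteratively via d_i = x_i mod 13, x_{i+1} = (x_i − d_i)/13. The first 4 digits are (1, 0, 7, 8).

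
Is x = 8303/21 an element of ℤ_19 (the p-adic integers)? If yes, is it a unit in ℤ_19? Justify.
x ∈ ℤ_19 but not a unit; v_19(x) = 2 > 0

ℤ_19 = {x ∈ ℚ_19 : v_19(x) ≥ 0} and ℤ_19^× = {x ∈ ℤ_19 : v_19(x) = 0}. Here v_19(8303/21) = v_19(num) − v_19(den) = 2; compare against these criteria.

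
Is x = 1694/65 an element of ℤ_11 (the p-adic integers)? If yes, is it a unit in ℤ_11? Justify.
x ∈ ℤ_11 but not a unit; v_11(x) = 2 > 0

ℤ_11 = {x ∈ ℚ_11 : v_11(x) ≥ 0} and ℤ_11^× = {x ∈ ℤ_11 : v_11(x) = 0}. Here v_11(1694/65) = v_11(num) − v_11(den) = 2; compare against these criteria.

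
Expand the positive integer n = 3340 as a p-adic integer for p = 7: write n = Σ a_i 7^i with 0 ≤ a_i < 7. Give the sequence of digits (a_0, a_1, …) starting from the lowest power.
(a_0, a_1, …) = (1, 1, 5, 2, 1)

Repeated division by 7 gives the digits low-to-high: 3340 = 1 + 1·7^1 + 5·7^2 + 2·7^3 + 1·7^4. Digit sequence: (1, 1, 5, 2, 1).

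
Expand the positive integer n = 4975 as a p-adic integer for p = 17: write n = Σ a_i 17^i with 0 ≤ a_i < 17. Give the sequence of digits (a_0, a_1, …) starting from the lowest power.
(a_0, a_1, …) = (11, 3, 0, 1)

Repeated division by 17 gives the digits low-to-high: 4975 = 11 + 3·17^1 + 1·17^3. Digit sequence: (11, 3, 0, 1).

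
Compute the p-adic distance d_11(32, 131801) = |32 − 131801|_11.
d_11(32, 131801) = 1/14641

Step 1 — x − y = 32 − 131801 = -131769. Step 2 — v_11(-131769) = 4 (factor: -131769 = −(11^4 · 9); the sign does not affect v_p). Step 3 — |x − y|_11 = 11^{-4} = 1/14641.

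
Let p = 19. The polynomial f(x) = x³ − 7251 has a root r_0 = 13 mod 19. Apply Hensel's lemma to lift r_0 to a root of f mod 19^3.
r_2 = 1457 (mod 6859)

Hensel: r_{i+1} = r_i − f(r_i)/f′(r_i) mod 19^{i+2}, where f′(x) = 3x². Iterate:
  r_0 = 13 (mod 19)
  r_1 = 13 (mod 361)
  r_2 = 1457 (mod 6859)
Final: r = 1457 with f(r) ≡ 0 mod 19^3.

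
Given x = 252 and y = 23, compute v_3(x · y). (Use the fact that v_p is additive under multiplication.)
v_3(5796) = 2

v_p(x) = 2 (factor: 252 = 3^2 · 28); v_p(y) = 0 (factor: 23 = 3^0 · 23). Additivity: v_p(xy) = v_p(x) + v_p(y) = 2 + 0 = 2. (Direct check: xy = 5796 = 3^2 · (644).)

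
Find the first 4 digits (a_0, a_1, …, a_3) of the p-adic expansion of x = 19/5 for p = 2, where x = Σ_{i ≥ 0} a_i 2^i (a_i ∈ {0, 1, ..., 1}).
(a_0, …, a_3) = (1, 1, 1, 0)

v_2(19/5) = 0 (numerator and denominator both coprime to 2), so x ∈ ℤ_2^×. Compute digits iteratively via a_i = x_i mod 2, x_{i+1} = (x_i − a_i)/2, with x_0 = x:
  x_0 = 19/5;  a_0 = 1;  x_1 = (x_0 − 1)/2 = 7/5
  x_1 = 7/5;  a_1 = 1;  x_2 = (x_1 − 1)/2 = 1/5
  x_2 = 1/5;  a_2 = 1;  x_3 = (x_2 − 1)/2 = -2/5
  x_3 = -2/5;  a_3 = 0;  x_4 = (x_3 − 0)/2 = -1/5
Digits: (1, 1, 1, 0).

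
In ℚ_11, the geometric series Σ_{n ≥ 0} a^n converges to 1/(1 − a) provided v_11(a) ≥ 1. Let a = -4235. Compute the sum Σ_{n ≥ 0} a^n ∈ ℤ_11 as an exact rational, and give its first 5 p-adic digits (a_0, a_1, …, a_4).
Σ a^n = 1/(1 − a) = 1/4236;  first 5 digits = (1, 0, 9, 7, 3)

v_11(a) = 2 ≥ 1, so the series converges in ℤ_11 to 1/(1 − a) = 1/(1 − (-4235)) = 1/4236. Expand this rational in ℤ_11: compute digits iteratively via d_i = x_i mod 11, x_{i+1} = (x_i − d_i)/11. The first 5 digits are (1, 0, 9, 7, 3).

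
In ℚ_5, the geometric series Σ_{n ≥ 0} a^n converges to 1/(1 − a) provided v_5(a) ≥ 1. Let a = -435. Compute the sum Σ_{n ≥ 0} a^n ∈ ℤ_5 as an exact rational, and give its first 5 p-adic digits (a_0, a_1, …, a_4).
Σ a^n = 1/(1 − a) = 1/436;  first 5 digits = (1, 3, 1, 2, 2)

v_5(a) = 1 ≥ 1, so the series converges in ℤ_5 to 1/(1 − a) = 1/(1 − (-435)) = 1/436. Expand this rational in ℤ_5: compute digits iteratively via d_i = x_i mod 5, x_{i+1} = (x_i − d_i)/5. The first 5 digits are (1, 3, 1, 2, 2).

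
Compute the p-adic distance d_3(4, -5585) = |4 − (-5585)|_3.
d_3(4, -5585) = 1/243

Step 1 — x − y = 4 − (-5585) = 5589. Step 2 — v_3(5589) = 5 (factor: 5589 = (3^5 · 23); the sign does not affect v_p). Step 3 — |x − y|_3 = 3^{-5} = 1/243.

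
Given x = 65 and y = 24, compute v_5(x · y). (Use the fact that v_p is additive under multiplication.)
v_5(1560) = 1

v_p(x) = 1 (factor: 65 = 5^1 · 13); v_p(y) = 0 (factor: 24 = 5^0 · 24). Additivity: v_p(xy) = v_p(x) + v_p(y) = 1 + 0 = 1. (Direct check: xy = 1560 = 5^1 · (312).)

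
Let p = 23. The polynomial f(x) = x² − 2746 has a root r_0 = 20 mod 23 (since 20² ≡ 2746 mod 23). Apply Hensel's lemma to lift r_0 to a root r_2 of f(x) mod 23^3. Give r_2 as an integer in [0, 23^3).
r_2 = 3861 (mod 12167)

Hensel's recurrence: r_{i+1} = r_i − f(r_i)·(f′(r_i))^{-1} mod 23^{i+2}, with f′(x) = 2x. Iterate:
  r_0 = 20 (mod 23)
  r_1 = 158 (mod 529)
  r_2 = 3861 (mod 12167)
Final: r_2 = 3861, and one checks f(r_2) ≡ 0 mod 23^3.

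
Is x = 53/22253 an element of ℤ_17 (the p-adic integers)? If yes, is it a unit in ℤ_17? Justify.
x ∉ ℤ_17 (v_17(x) = -2 < 0)

ℤ_17 = {x ∈ ℚ_17 : v_17(x) ≥ 0} and ℤ_17^× = {x ∈ ℤ_17 : v_17(x) = 0}. Here v_17(53/22253) = v_17(num) − v_17(den) = -2; compare against these criteria.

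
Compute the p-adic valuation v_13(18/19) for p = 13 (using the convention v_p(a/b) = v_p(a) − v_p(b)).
v_13(18/19) = 0

Factor powers of 13 from the numerator and denominator of the reduced fraction: 18 = 13^0 · 18 and 19 = 13^0 · 19. Apply v_p(a/b) = v_p(a) − v_p(b): v_13(18/19) = 0 − 0 = 0.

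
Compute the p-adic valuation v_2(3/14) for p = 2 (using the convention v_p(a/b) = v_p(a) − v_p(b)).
v_2(3/14) = -1

Factor powers of 2 from the numerator and denominator of the reduced fraction: 3 = 2^0 · 3 and 14 = 2^1 · 7. Apply v_p(a/b) = v_p(a) − v_p(b): v_2(3/14) = 0 − 1 = -1.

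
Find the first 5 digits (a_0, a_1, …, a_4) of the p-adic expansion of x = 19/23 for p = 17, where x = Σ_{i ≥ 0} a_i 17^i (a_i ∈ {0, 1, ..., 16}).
(a_0, …, a_4) = (6, 13, 14, 8, 15)

v_17(19/23) = 0 (numerator and denominator both coprime to 17), so x ∈ ℤ_17^×. Compute digits iteratively via a_i = x_i mod 17, x_{i+1} = (x_i − a_i)/17, with x_0 = x:
  x_0 = 19/23;  a_0 = 6;  x_1 = (x_0 − 6)/17 = -7/23
  x_1 = -7/23;  a_1 = 13;  x_2 = (x_1 − 13)/17 = -18/23
  x_2 = -18/23;  a_2 = 14;  x_3 = (x_2 − 14)/17 = -20/23
  x_3 = -20/23;  a_3 = 8;  x_4 = (x_3 − 8)/17 = -12/23
  x_4 = -12/23;  a_4 = 15;  x_5 = (x_4 − 15)/17 = -21/23
Digits: (6, 13, 14, 8, 15).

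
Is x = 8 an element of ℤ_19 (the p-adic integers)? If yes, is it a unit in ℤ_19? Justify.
x ∈ ℤ_19^× (unit); v_19(x) = 0

ℤ_19 = {x ∈ ℚ_19 : v_19(x) ≥ 0} and ℤ_19^× = {x ∈ ℤ_19 : v_19(x) = 0}. Here v_19(8) = v_19(num) − v_19(den) = 0; compare against these criteria.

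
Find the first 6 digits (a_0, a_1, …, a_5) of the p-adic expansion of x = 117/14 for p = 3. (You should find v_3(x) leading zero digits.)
(a_0, …, a_5) = (0, 0, 2, 2, 2, 1)

v_3(117/14) = 2, so a_0 = ... = a_1 = 0. Factor out: x = 3^2 · u with u = 13/14 a unit in ℤ_3. Expand u iteratively via a_{v+i} = u_i mod 3, u_{i+1} = (u_i − a_{v+i})/3:
  u_0 = 13/14;  a_2 = 2;  u_1 = (u_0 − 2)/3 = -5/14
  u_1 = -5/14;  a_3 = 2;  u_2 = (u_1 − 2)/3 = -11/14
  u_2 = -11/14;  a_4 = 2;  u_3 = (u_2 − 2)/3 = -13/14
  u_3 = -13/14;  a_5 = 1;  u_4 = (u_3 − 1)/3 = -9/14
Digits: (0, 0, 2, 2, 2, 1).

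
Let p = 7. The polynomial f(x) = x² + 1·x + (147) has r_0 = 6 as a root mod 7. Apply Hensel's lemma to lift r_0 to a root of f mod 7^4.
r_3 = 146 (mod 2401)

Hensel: r_{i+1} = r_i − f(r_i)·(f′(r_i))^{-1} mod 7^{i+2}, f′(x) = 2x + 1. Iterate:
  r_0 = 6 (mod 7)
  r_1 = 48 (mod 49)
  r_2 = 146 (mod 343)
  r_3 = 146 (mod 2401)
Final: r = 146 satisfies f(r) ≡ 0 mod 7^4.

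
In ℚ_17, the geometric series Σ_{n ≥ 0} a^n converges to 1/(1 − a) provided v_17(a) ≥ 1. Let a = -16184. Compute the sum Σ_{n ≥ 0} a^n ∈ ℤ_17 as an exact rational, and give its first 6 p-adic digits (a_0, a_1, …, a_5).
Σ a^n = 1/(1 − a) = 1/16185;  first 6 digits = (1, 0, 12, 13, 7, 14)

v_17(a) = 2 ≥ 1, so the series converges in ℤ_17 to 1/(1 − a) = 1/(1 − (-16184)) = 1/16185. Expand this rational in ℤ_17: compute digits iteratively via d_i = x_i mod 17, x_{i+1} = (x_i − d_i)/17. The first 6 digits are (1, 0, 12, 13, 7, 14).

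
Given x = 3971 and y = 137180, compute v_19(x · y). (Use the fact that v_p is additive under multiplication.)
v_19(544741780) = 5

v_p(x) = 2 (factor: 3971 = 19^2 · 11); v_p(y) = 3 (factor: 137180 = 19^3 · 20). Additivity: v_p(xy) = v_p(x) + v_p(y) = 2 + 3 = 5. (Direct check: xy = 544741780 = 19^5 · (220).)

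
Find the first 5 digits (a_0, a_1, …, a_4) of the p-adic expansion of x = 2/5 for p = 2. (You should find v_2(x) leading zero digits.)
(a_0, …, a_4) = (0, 1, 0, 1, 1)

v_2(2/5) = 1, so a_0 = ... = a_0 = 0. Factor out: x = 2^1 · u with u = 1/5 a unit in ℤ_2. Expand u iteratively via a_{v+i} = u_i mod 2, u_{i+1} = (u_i − a_{v+i})/2:
  u_0 = 1/5;  a_1 = 1;  u_1 = (u_0 − 1)/2 = -2/5
  u_1 = -2/5;  a_2 = 0;  u_2 = (u_1 − 0)/2 = -1/5
  u_2 = -1/5;  a_3 = 1;  u_3 = (u_2 − 1)/2 = -3/5
  u_3 = -3/5;  a_4 = 1;  u_4 = (u_3 − 1)/2 = -4/5
Digits: (0, 1, 0, 1, 1).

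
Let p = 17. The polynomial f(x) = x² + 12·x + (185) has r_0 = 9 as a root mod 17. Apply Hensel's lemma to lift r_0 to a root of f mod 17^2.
r_1 = 247 (mod 289)

Hensel: r_{i+1} = r_i − f(r_i)·(f′(r_i))^{-1} mod 17^{i+2}, f′(x) = 2x + 12. Iterate:
  r_0 = 9 (mod 17)
  r_1 = 247 (mod 289)
Final: r = 247 satisfies f(r) ≡ 0 mod 17^2.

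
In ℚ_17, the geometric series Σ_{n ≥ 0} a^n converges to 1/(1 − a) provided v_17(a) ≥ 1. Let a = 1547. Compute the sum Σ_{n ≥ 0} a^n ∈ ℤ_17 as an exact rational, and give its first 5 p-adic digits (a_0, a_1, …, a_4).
Σ a^n = 1/(1 − a) = -1/1546;  first 5 digits = (1, 6, 7, 6, 7)

v_17(a) = 1 ≥ 1, so the series converges in ℤ_17 to 1/(1 − a) = 1/(1 − 1547) = -1/1546. Expand this rational in ℤ_17: compute digits iteratively via d_i = x_i mod 17, x_{i+1} = (x_i − d_i)/17. The first 5 digits are (1, 6, 7, 6, 7).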